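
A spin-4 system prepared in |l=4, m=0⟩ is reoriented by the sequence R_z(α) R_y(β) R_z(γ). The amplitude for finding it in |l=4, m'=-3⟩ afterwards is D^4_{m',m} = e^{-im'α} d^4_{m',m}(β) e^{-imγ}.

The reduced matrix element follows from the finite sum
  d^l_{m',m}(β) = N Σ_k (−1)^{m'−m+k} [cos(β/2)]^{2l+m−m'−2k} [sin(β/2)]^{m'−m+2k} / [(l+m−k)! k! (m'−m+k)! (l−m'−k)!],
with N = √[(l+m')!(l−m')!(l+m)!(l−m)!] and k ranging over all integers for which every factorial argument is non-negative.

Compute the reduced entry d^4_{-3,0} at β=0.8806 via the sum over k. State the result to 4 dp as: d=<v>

d^4_{-3,0}(β=0.8806) via the finite sum:
With c≡cos(β/2)=0.904624 and s≡sin(β/2)=0.426211, N=[1·5040·24·24]^{1/2}=1703.830978
k∈{3,4} keeps every argument non-negative
  k=3: (−1)^0·1703.8310/(144)·0.9046^5·0.4262^3 = +0.554981
  k=4: (−1)^1·1703.8310/(144)·0.9046^3·0.4262^5 = -0.123194
d^4_{-3,0}(0.8806) = +0.554981 -0.123194 = +0.431786

d=0.4318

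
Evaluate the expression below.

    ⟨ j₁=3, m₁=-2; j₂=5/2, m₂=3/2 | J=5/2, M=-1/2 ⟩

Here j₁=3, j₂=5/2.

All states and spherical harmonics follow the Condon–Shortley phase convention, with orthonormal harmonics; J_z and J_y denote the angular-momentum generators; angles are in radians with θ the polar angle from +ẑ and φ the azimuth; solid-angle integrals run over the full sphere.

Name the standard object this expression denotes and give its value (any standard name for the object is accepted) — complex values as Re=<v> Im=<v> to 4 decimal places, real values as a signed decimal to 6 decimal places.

This is a Clebsch–Gordan (vector-coupling) coefficient.
triangle: 3!*3!*2!/9! = 72/362880
(j±m)!: 1!*5!*4!*1!*2!*3! = 34560
prefactor² = (2J+1)*Δ*N² = 288/7
  k=2: +1/(2!*1!*3!*2!*0!*0!) = 1/24
  k=3: −1/(3!*0!*2!*1!*1!*1!) = -1/12
Σ = -1/24  ⇒  CG² = 288/7*(-1/24)² = 1/14
CG = −√(1/14) = -0.267261

Clebsch–Gordan coefficient, −√(1/14) ≈ -0.267261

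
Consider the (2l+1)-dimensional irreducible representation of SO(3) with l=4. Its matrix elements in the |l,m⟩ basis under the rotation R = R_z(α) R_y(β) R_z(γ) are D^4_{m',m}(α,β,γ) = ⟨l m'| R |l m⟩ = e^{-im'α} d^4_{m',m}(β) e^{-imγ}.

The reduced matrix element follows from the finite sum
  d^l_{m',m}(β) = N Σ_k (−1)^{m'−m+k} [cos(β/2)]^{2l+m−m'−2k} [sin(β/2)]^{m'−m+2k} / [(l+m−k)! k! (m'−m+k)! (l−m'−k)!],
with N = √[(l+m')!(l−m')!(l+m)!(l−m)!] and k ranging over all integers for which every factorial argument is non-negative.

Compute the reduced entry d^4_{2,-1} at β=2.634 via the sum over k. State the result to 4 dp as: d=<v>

d^4_{2,-1}(β=2.6340) via the finite sum:
Half-angle: c=0.251080, s=0.967966. N=√(720·2·6·120)=1018.233765
The bounds max(0,m−m')=0 and min(l+m,l−m')=2 give 3 terms
  k=0: (−1)^3·1018.2338/(72)·0.2511^5·0.9680^3 = -0.012799
  k=1: (−1)^4·1018.2338/(48)·0.2511^3·0.9680^5 = +0.285329
  k=2: (−1)^5·1018.2338/(240)·0.2511^1·0.9680^7 = -0.848146
d^4_{2,-1}(2.6340) = -0.012799 +0.285329 -0.848146 = -0.575615

d=-0.5756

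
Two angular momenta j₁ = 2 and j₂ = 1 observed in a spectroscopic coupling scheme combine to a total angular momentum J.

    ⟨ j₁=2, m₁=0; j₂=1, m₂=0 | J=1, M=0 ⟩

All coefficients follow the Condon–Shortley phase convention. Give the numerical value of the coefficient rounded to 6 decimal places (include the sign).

j₁+j₂−J=2  J+j₁−j₂=2  J−j₁+j₂=0  j₁+j₂+J+1=5
(j₁±m₁, j₂±m₂, J±M) = (2,2,1,1,1,1)
P² = 2/5
sum k=1..1:
  [1] −1/1 = -1
S = -1
C² = P²·S² = 2/5 ; C = -0.632456

−√(2/5) = -0.632456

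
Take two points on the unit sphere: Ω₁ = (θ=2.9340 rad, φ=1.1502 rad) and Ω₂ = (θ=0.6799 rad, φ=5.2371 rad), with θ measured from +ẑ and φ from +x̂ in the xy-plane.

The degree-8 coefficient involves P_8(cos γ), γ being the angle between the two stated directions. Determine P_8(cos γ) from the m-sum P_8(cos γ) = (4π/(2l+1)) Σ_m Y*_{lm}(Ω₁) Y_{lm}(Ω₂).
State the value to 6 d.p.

-0.206787

Term-by-term m-sum for l=8 (normalisation 4π/17 = 0.739198):
  m=-8: Y*=-0.00000 + 0.00000j  Y=-0.00619 + 0.01095j  product 0.00000 - 0.00000j
  m=-7: Y*=0.00001 - 0.00003j  Y=0.03155 + 0.05367j  product 0.00000 - 0.00000j
  m=-6: Y*=0.00031 + 0.00022j  Y=0.18763 - 0.00125j  product 0.00006 + 0.00004j
  m=-5: Y*=-0.00290 + 0.00171j  Y=0.18673 - 0.32762j  product 0.00002 + 0.00127j
  m=-4: Y*=-0.00243 - 0.02166j  Y=-0.24093 - 0.41306j  product -0.00836 + 0.00622j
  m=-3: Y*=0.09881 + 0.03154j  Y=-0.25979 + 0.00087j  product -0.02570 - 0.00811j
  m=-2: Y*=-0.22859 + 0.25564j  Y=0.10889 - 0.18958j  product 0.02357 + 0.07117j
  m=-1: Y*=-0.27670 - 0.61863j  Y=-0.19113 - 0.33021j  product -0.15139 + 0.20961j
  m=+0: Y*=0.42023 + 0.00000j  Y=0.10434 + 0.00000j  product 0.04385 + 0.00000j
  m=+1: Y*=0.27670 - 0.61863j  Y=0.19113 - 0.33021j  product -0.15139 - 0.20961j
  m=+2: Y*=-0.22859 - 0.25564j  Y=0.10889 + 0.18958j  product 0.02357 - 0.07117j
  m=+3: Y*=-0.09881 + 0.03154j  Y=0.25979 + 0.00087j  product -0.02570 + 0.00811j
  m=+4: Y*=-0.00243 + 0.02166j  Y=-0.24093 + 0.41306j  product -0.00836 - 0.00622j
  m=+5: Y*=0.00290 + 0.00171j  Y=-0.18673 - 0.32762j  product 0.00002 - 0.00127j
  m=+6: Y*=0.00031 - 0.00022j  Y=0.18763 + 0.00125j  product 0.00006 - 0.00004j
  m=+7: Y*=-0.00001 - 0.00003j  Y=-0.03155 + 0.05367j  product 0.00000 + 0.00000j
  m=+8: Y*=-0.00000 - 0.00000j  Y=-0.00619 - 0.01095j  product 0.00000 + 0.00000j
Σ over m = -0.27974 + 0.00000j; ×(4π/17) → -0.20679 + 0.00000j. Real part: -0.206787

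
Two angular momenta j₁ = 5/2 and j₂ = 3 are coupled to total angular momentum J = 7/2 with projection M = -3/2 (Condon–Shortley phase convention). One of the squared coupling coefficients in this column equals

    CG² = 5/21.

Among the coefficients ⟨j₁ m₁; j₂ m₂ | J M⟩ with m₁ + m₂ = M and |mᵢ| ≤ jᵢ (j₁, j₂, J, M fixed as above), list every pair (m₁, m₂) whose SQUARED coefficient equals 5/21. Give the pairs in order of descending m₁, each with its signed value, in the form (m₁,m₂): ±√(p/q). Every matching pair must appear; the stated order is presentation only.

Admissible pairs with m₁+m₂ = M = -3/2: (-5/2,1), (-3/2,0), (-1/2,-1), (1/2,-2), (3/2,-3)
  (m₁,m₂)=(3/2,-3): CG² = 2/7, CG = +√(2/7)
  (m₁,m₂)=(1/2,-2): CG² = 2/21, CG = +√(2/21)
  (m₁,m₂)=(-1/2,-1): CG² = 5/21, CG = −√(5/21)   ← matches the target
  (m₁,m₂)=(-3/2,0): CG² = 0/1, CG = 0
  (m₁,m₂)=(-5/2,1): CG² = 8/21, CG = +√(8/21)
Pairs with CG² = 5/21: (-1/2,-1): −√(5/21)

(-1/2,-1): −√(5/21)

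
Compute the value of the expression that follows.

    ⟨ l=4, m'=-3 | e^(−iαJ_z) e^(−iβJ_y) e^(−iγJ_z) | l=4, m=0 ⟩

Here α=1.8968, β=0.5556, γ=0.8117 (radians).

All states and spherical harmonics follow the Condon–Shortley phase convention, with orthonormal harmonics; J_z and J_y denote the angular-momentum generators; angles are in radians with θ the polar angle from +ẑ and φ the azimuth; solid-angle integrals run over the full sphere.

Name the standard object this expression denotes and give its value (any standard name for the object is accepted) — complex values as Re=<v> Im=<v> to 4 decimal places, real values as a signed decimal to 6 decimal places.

This is a Wigner D-matrix element — the rotation-matrix element ⟨l m'| R(α,β,γ) |l m⟩ in the angular-momentum basis.
D^4_{-3,0}(1.8968,0.5556,0.8117) = e^{-i·-3·1.8968}·d^4_{-3,0}(0.5556)·e^{-i·0·0.8117}. Compute d first:
With c≡cos(β/2)=0.961661 and s≡sin(β/2)=0.274241, N=[1·5040·24·24]^{1/2}=1703.830978
k∈{3,4} keeps every argument non-negative
  k=3: (−1)^0·1703.8310/(144)·0.9617^5·0.2742^3 = +0.200710
  k=4: (−1)^1·1703.8310/(144)·0.9617^3·0.2742^5 = -0.016323
d^4_{-3,0}(0.5556) = +0.200710 -0.016323 = +0.184388
D = (+0.829388-0.558673i)·(+0.184388)·(+1.000000+0.000000i) = +0.152929-0.103013i

Wigner D-matrix element, Re=0.1529 Im=-0.1030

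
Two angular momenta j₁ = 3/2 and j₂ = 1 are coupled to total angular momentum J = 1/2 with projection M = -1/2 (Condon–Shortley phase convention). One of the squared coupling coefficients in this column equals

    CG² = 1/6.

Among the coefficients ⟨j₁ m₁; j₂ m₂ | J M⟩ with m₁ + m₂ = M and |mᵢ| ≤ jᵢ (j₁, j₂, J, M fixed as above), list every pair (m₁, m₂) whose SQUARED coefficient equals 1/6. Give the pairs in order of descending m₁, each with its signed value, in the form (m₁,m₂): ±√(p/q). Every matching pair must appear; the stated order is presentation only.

Admissible pairs with m₁+m₂ = M = -1/2: (-3/2,1), (-1/2,0), (1/2,-1)
  (m₁,m₂)=(1/2,-1): CG² = 1/6, CG = +√(1/6)   ← matches the target
  (m₁,m₂)=(-1/2,0): CG² = 1/3, CG = −√(1/3)
  (m₁,m₂)=(-3/2,1): CG² = 1/2, CG = +√(1/2)
Pairs with CG² = 1/6: (1/2,-1): +√(1/6)

(1/2,-1): +√(1/6)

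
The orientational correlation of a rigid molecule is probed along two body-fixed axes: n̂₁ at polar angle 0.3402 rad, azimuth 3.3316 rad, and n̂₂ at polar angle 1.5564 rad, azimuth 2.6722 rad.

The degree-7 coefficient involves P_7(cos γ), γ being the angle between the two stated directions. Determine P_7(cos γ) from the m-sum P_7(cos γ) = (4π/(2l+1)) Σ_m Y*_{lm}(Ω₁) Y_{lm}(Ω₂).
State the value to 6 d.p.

-0.254470

Addition theorem: P_7(cos γ) = (4π/15) Σ_m Y*_{lm}(Ω₁) Y_{lm}(Ω₂), m = −7…7:
  term(m=-7) = -0.00001 - 0.00011j   from Y*(Ω₁)=-0.00005 - 0.00022j, Y(Ω₂)=0.49449 + 0.07178j
  term(m=-6) = -0.00004 - 0.00005j   from Y*(Ω₁)=0.00102 + 0.00221j, Y(Ω₂)=-0.02551 + 0.00860j
  term(m=-5) = 0.00579 + 0.00091j   from Y*(Ω₁)=-0.00932 - 0.01303j, Y(Ω₂)=-0.25623 + 0.26100j
  term(m=-4) = 0.00203 - 0.00112j   from Y*(Ω₁)=0.05316 + 0.05053j, Y(Ω₂)=0.00956 - 0.03017j
  term(m=-3) = -0.03081 + 0.07139j   from Y*(Ω₁)=-0.19820 - 0.12705j, Y(Ω₂)=-0.05347 - 0.32593j
  term(m=-2) = 0.00417 + 0.01619j   from Y*(Ω₁)=0.46020 + 0.18382j, Y(Ω₂)=0.01992 + 0.02721j
  term(m=-1) = -0.13441 - 0.10419j   from Y*(Ω₁)=-0.52590 - 0.10115j, Y(Ω₂)=0.28321 + 0.14364j
  term(m=+0) = 0.00282 + 0.00000j   from Y*(Ω₁)=-0.08226 + 0.00000j, Y(Ω₂)=-0.03434 + 0.00000j
  term(m=+1) = -0.13441 + 0.10419j   from Y*(Ω₁)=0.52590 - 0.10115j, Y(Ω₂)=-0.28321 + 0.14364j
  term(m=+2) = 0.00417 - 0.01619j   from Y*(Ω₁)=0.46020 - 0.18382j, Y(Ω₂)=0.01992 - 0.02721j
  term(m=+3) = -0.03081 - 0.07139j   from Y*(Ω₁)=0.19820 - 0.12705j, Y(Ω₂)=0.05347 - 0.32593j
  term(m=+4) = 0.00203 + 0.00112j   from Y*(Ω₁)=0.05316 - 0.05053j, Y(Ω₂)=0.00956 + 0.03017j
  term(m=+5) = 0.00579 - 0.00091j   from Y*(Ω₁)=0.00932 - 0.01303j, Y(Ω₂)=0.25623 + 0.26100j
  term(m=+6) = -0.00004 + 0.00005j   from Y*(Ω₁)=0.00102 - 0.00221j, Y(Ω₂)=-0.02551 - 0.00860j
  term(m=+7) = -0.00001 + 0.00011j   from Y*(Ω₁)=0.00005 - 0.00022j, Y(Ω₂)=-0.49449 + 0.07178j
Σ over m = -0.30375 + 0.00000j; ×(4π/15) → -0.25447 + 0.00000j. Real part: -0.254470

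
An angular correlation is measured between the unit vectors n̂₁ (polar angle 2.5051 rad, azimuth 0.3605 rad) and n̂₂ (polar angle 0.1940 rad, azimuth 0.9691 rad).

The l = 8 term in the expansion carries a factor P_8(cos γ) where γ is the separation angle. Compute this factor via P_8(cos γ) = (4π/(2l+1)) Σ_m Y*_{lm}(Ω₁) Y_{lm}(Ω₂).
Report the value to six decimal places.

Term-by-term m-sum for l=8 (normalisation 4π/17 = 0.739198):
  m=-8: Y*=-0.007764+0.002045i  Y=+0.000000-0.000001i  product +0.000000+0.000000i
  m=-7: Y*=+0.035414-0.025181i  Y=+0.000018-0.000010i  product +0.000000-0.000001i
  m=-6: Y*=-0.080609+0.119820i  Y=+0.000232+0.000117i  product -0.000033+0.000018i
  m=-5: Y*=+0.074646-0.316374i  Y=+0.000323+0.002410i  product +0.000786+0.000078i
  m=-4: Y*=+0.061666+0.476134i  Y=-0.012559+0.011349i  product -0.006178-0.005280i
  m=-3: Y*=-0.173089-0.325060i  Y=-0.084350-0.020132i  product +0.008056+0.030904i
  m=-2: Y*=-0.067433-0.059263i  Y=-0.111294-0.289167i  product -0.009632+0.026095i
  m=-1: Y*=+0.388946+0.146623i  Y=+0.379117-0.552142i  product +0.228413-0.159167i
  m=+0: Y*=-0.044038-0.000000i  Y=+0.497998+0.000000i  product -0.021931-0.000000i
  m=+1: Y*=-0.388946+0.146623i  Y=-0.379117-0.552142i  product +0.228413+0.159167i
  m=+2: Y*=-0.067433+0.059263i  Y=-0.111294+0.289167i  product -0.009632-0.026095i
  m=+3: Y*=+0.173089-0.325060i  Y=+0.084350-0.020132i  product +0.008056-0.030904i
  m=+4: Y*=+0.061666-0.476134i  Y=-0.012559-0.011349i  product -0.006178+0.005280i
  m=+5: Y*=-0.074646-0.316374i  Y=-0.000323+0.002410i  product +0.000786-0.000078i
  m=+6: Y*=-0.080609-0.119820i  Y=+0.000232-0.000117i  product -0.000033-0.000018i
  m=+7: Y*=-0.035414-0.025181i  Y=-0.000018-0.000010i  product +0.000000+0.000001i
  m=+8: Y*=-0.007764-0.002045i  Y=+0.000000+0.000001i  product +0.000000-0.000000i
Accumulated sum +0.420895+0.000000i; after 4π/(2l+1) scaling, +0.311125+0.000000i ⇒ P_8 = 0.311125

0.311125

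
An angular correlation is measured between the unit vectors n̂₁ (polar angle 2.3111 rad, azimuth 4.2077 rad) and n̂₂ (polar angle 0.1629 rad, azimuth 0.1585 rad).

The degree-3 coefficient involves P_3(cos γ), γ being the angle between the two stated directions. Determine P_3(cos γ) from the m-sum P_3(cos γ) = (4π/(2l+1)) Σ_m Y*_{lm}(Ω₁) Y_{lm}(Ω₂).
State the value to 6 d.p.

Summing Y*_{l m}(θ₁,φ₁)·Y_{l m}(θ₂,φ₂) over m ∈ [−3, 3]; prefactor 4π/(2·3+1) = 1.795196:
  term(m=-3) = (0.000273, -0.000121)   from Y*(Ω₁)=(0.167612, 0.009519), Y(Ω₂)=(0.001582, -0.000815)
  term(m=-2) = (0.002412, -0.009670)   from Y*(Ω₁)=(0.200025, -0.318042), Y(Ω₂)=(0.025203, -0.008268)
  term(m=-1) = (-0.037968, -0.048600)   from Y*(Ω₁)=(-0.147075, -0.266243), Y(Ω₂)=(0.200219, -0.032003)
  term(m=+0) = (0.125591, 0.000000)   from Y*(Ω₁)=(0.182533, -0.000000), Y(Ω₂)=(0.688044, 0.000000)
  term(m=+1) = (-0.037968, 0.048600)   from Y*(Ω₁)=(0.147075, -0.266243), Y(Ω₂)=(-0.200219, -0.032003)
  term(m=+2) = (0.002412, 0.009670)   from Y*(Ω₁)=(0.200025, 0.318042), Y(Ω₂)=(0.025203, 0.008268)
  term(m=+3) = (0.000273, 0.000121)   from Y*(Ω₁)=(-0.167612, 0.009519), Y(Ω₂)=(-0.001582, -0.000815)
Accumulated sum (0.055024, -0.000000); after 4π/(2l+1) scaling, (0.098780, -0.000000) ⇒ P_3 = 0.098780

0.098780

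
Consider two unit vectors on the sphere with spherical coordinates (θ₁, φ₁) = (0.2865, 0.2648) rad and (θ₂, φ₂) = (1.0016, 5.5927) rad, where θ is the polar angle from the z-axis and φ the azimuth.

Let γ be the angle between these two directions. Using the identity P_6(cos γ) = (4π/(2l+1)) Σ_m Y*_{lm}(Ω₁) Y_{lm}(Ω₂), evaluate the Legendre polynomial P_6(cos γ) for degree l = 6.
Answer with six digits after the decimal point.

0.021111

Summing Y*_{l m}(θ₁,φ₁)·Y_{l m}(θ₂,φ₂) over m ∈ [−6, 6]; prefactor 4π/(2·6+1) = 0.966644:
  m=-6: Y*=-0.000004+0.000246i  Y=-0.093041-0.145324i  product +0.000036-0.000022i
  m=-5: Y*=+0.000707+0.002806i  Y=-0.364134-0.116977i  product +0.000071-0.001104i
  m=-4: Y*=+0.010161+0.018098i  Y=-0.366213+0.146122i  product -0.006366-0.005143i
  m=-3: Y*=+0.070369+0.071648i  Y=-0.019660+0.035930i  product -0.003958+0.001120i
  m=-2: Y*=+0.277831+0.162637i  Y=-0.062971-0.327734i  product +0.035806-0.101296i
  m=-1: Y*=+0.575083+0.155944i  Y=-0.134069-0.110762i  product -0.059828-0.084605i
  m=+0: Y*=+0.309996-0.000000i  Y=+0.291347+0.000000i  product +0.090317+0.000000i
  m=+1: Y*=-0.575083+0.155944i  Y=+0.134069-0.110762i  product -0.059828+0.084605i
  m=+2: Y*=+0.277831-0.162637i  Y=-0.062971+0.327734i  product +0.035806+0.101296i
  m=+3: Y*=-0.070369+0.071648i  Y=+0.019660+0.035930i  product -0.003958-0.001120i
  m=+4: Y*=+0.010161-0.018098i  Y=-0.366213-0.146122i  product -0.006366+0.005143i
  m=+5: Y*=-0.000707+0.002806i  Y=+0.364134-0.116977i  product +0.000071+0.001104i
  m=+6: Y*=-0.000004-0.000246i  Y=-0.093041+0.145324i  product +0.000036+0.000022i
Σ over m = +0.021840+0.000000i; ×(4π/13) → +0.021111+0.000000i. Real part: 0.021111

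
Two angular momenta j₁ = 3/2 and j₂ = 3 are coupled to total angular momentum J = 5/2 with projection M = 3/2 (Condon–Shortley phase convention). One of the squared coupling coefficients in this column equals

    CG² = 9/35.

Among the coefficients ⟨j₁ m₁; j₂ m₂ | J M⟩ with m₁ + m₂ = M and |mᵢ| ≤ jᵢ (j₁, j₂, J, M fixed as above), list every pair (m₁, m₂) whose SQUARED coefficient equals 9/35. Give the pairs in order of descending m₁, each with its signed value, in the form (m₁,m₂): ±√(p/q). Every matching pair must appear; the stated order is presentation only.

(3/2,0): +√(9/35)

Admissible pairs with m₁+m₂ = M = 3/2: (-3/2,3), (-1/2,2), (1/2,1), (3/2,0)
  (m₁,m₂)=(3/2,0): CG² = 9/35, CG = +√(9/35)   ← matches the target
  (m₁,m₂)=(1/2,1): CG² = 7/20, CG = −√(7/20)
  (m₁,m₂)=(-1/2,2): CG² = 1/14, CG = +√(1/14)
  (m₁,m₂)=(-3/2,3): CG² = 9/28, CG = +√(9/28)
Pairs with CG² = 9/35: (3/2,0): +√(9/35)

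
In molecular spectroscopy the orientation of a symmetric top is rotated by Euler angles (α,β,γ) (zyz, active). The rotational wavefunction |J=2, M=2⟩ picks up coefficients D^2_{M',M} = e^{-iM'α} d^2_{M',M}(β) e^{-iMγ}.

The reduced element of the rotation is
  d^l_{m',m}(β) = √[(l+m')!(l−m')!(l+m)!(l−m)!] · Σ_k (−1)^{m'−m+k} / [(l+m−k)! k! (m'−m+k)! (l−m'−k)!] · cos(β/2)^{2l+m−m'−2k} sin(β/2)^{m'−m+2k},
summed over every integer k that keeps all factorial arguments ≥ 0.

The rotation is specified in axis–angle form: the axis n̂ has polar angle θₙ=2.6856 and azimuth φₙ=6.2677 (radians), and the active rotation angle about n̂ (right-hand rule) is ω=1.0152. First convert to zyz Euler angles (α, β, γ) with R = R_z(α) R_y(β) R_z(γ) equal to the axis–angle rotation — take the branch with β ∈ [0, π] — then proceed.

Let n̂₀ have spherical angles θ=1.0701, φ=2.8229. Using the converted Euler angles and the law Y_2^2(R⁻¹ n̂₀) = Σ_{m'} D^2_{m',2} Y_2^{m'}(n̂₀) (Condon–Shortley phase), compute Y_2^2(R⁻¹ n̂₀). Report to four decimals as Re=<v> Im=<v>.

Re=0.2184 Im=0.1936

Axis–angle → zyz. n̂ = (sinθₙcosφₙ, sinθₙsinφₙ, cosθₙ) = (+0.440301, -0.006819, -0.897824), ω = 1.0152.
R = I cosω + sinω [n̂]ₓ + (1−cosω) n̂n̂ᵀ gives
  R = [+0.619061, +0.761360, -0.192598; -0.764198, +0.527472, -0.371181; -0.181012, +0.376967, +0.908367]
β = atan2(√(R₁₃²+R₂₃²), R₃₃) = 0.431434; α = atan2(R₂₃, R₁₃) mod 2π = 4.233752; γ = atan2(R₃₂, −R₃₁) mod 2π = 1.123130
Need the full column D^2_{m',2} for m'=−2..2 at α=4.2338, β=0.4314, γ=1.1231.
cos(β/2)=0.976823, sin(β/2)=0.214048
d^2_{-2,2}: single k=4 term ⇒ +0.002099;  D = +0.002095-0.000130i
d^2_{-1,2}: single k=3 term ⇒ +0.019159;  D = -0.007755+0.017520i
d^2_{0,2}: single k=2 term ⇒ +0.107085;  D = -0.066956-0.083571i
d^2_{1,2}: single k=1 term ⇒ +0.399014;  D = +0.391310-0.078030i
d^2_{2,2}: single k=0 term ⇒ +0.910466;  D = -0.253197+0.874551i
Y_2^{m'}(θ=1.0701,φ=2.8229) and Σ D·Y over m':
  (+0.0021-0.0001i)·(+0.2389+0.1769i)  (-0.0078+0.0175i)·(-0.3089-0.1019i)  (-0.0670-0.0836i)·(-0.0974+0.0000i)  (+0.3913-0.0780i)·(+0.3089-0.1019i)  (-0.2532+0.8746i)·(+0.2389-0.1769i)
Y_2^2(R⁻¹ n̂) = +0.218384+0.193577i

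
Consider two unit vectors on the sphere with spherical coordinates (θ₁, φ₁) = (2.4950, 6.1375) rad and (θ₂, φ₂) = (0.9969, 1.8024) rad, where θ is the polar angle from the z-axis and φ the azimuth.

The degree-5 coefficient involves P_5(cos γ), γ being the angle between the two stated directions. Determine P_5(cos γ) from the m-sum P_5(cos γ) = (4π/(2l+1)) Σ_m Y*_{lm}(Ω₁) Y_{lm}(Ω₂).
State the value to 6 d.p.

Term-by-term m-sum for l=5 (normalisation 4π/11 = 1.142397):
  [-5]  conj(Y_{5,-5})(Ω₁) = (0.027491, -0.024524) ; Y_{5,-5}(Ω₂) = (-0.177583, -0.077770) ; Δ = (-0.006789, 0.002217)
  [-4]  conj(Y_{5,-4})(Ω₁) = (-0.128863, 0.084933) ; Y_{5,-4}(Ω₂) = (0.238076, -0.316853) ; Δ = (-0.003768, 0.061051)
  [-3]  conj(Y_{5,-3})(Ω₁) = (0.324416, -0.151564) ; Y_{5,-3}(Ω₂) = (0.216805, 0.260128) ; Δ = (0.109761, 0.051530)
  [-2]  conj(Y_{5,-2})(Ω₁) = (-0.428470, 0.128501) ; Y_{5,-2}(Ω₂) = (0.067197, -0.033561) ; Δ = (-0.024479, 0.023015)
  [-1]  conj(Y_{5,-1})(Ω₁) = (0.115223, -0.016906) ; Y_{5,-1}(Ω₂) = (0.080389, 0.340867) ; Δ = (0.015025, 0.037917)
  [+0]  conj(Y_{5,0})(Ω₁) = (0.375822, -0.000000) ; Y_{5,0}(Ω₂) = (-0.010108, 0.000000) ; Δ = (-0.003799, 0.000000)
  [+1]  conj(Y_{5,1})(Ω₁) = (-0.115223, -0.016906) ; Y_{5,1}(Ω₂) = (-0.080389, 0.340867) ; Δ = (0.015025, -0.037917)
  [+2]  conj(Y_{5,2})(Ω₁) = (-0.428470, -0.128501) ; Y_{5,2}(Ω₂) = (0.067197, 0.033561) ; Δ = (-0.024479, -0.023015)
  [+3]  conj(Y_{5,3})(Ω₁) = (-0.324416, -0.151564) ; Y_{5,3}(Ω₂) = (-0.216805, 0.260128) ; Δ = (0.109761, -0.051530)
  [+4]  conj(Y_{5,4})(Ω₁) = (-0.128863, -0.084933) ; Y_{5,4}(Ω₂) = (0.238076, 0.316853) ; Δ = (-0.003768, -0.061051)
  [+5]  conj(Y_{5,5})(Ω₁) = (-0.027491, -0.024524) ; Y_{5,5}(Ω₂) = (0.177583, -0.077770) ; Δ = (-0.006789, -0.002217)
Total Σ_m = (0.175701, 0.000000). Multiply by 1.142397: (0.200720, 0.000000). P_5(cos γ) = 0.200720

0.200720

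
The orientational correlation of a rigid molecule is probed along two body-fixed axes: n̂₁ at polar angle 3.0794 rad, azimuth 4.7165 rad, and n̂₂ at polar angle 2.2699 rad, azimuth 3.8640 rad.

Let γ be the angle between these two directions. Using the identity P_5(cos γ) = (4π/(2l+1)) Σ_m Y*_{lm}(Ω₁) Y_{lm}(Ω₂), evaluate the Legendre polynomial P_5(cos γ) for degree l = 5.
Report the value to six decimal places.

Term-by-term m-sum for l=5 (normalisation 4π/11 = 1.142397):
  m=-5: Y*=(0.000000, -0.000000)  Y=(0.108691, -0.055272)  product (-0.000000, -0.000000)
  m=-4: Y*=(-0.000022, -0.000000)  Y=(0.313961, 0.080824)  product (-0.000007, -0.000002)
  m=-3: Y*=(-0.000008, 0.000662)  Y=(0.237638, 0.350033)  product (-0.000233, 0.000154)
  m=-2: Y*=(0.012992, 0.000107)  Y=(-0.019461, 0.153659)  product (-0.000269, 0.001994)
  m=-1: Y*=(0.000646, -0.157102)  Y=(0.220005, -0.193899)  product (-0.030320, -0.034689)
  m=+0: Y*=(-0.908653, -0.000000)  Y=(0.239664, 0.000000)  product (-0.217772, -0.000000)
  m=+1: Y*=(-0.000646, -0.157102)  Y=(-0.220005, -0.193899)  product (-0.030320, 0.034689)
  m=+2: Y*=(0.012992, -0.000107)  Y=(-0.019461, -0.153659)  product (-0.000269, -0.001994)
  m=+3: Y*=(0.000008, 0.000662)  Y=(-0.237638, 0.350033)  product (-0.000233, -0.000154)
  m=+4: Y*=(-0.000022, 0.000000)  Y=(0.313961, -0.080824)  product (-0.000007, 0.000002)
  m=+5: Y*=(-0.000000, -0.000000)  Y=(-0.108691, -0.055272)  product (-0.000000, 0.000000)
Σ over m = (-0.279430, -0.000000); ×(4π/11) → (-0.319221, -0.000000). Real part: -0.319221

-0.319221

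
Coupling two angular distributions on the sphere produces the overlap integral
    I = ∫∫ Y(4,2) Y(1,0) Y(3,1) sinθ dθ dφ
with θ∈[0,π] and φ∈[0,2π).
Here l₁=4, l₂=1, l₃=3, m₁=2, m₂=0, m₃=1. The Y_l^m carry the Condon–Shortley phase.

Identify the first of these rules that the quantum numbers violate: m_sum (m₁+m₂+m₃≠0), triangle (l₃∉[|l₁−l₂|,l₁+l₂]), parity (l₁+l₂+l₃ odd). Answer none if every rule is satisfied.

azimuthal sum: 2 + 0 + 1 = 3  ✗
3 ≤ 3 ≤ 5 (triangle on l)
L = 4 + 1 + 3 = 8 (even)

m_sum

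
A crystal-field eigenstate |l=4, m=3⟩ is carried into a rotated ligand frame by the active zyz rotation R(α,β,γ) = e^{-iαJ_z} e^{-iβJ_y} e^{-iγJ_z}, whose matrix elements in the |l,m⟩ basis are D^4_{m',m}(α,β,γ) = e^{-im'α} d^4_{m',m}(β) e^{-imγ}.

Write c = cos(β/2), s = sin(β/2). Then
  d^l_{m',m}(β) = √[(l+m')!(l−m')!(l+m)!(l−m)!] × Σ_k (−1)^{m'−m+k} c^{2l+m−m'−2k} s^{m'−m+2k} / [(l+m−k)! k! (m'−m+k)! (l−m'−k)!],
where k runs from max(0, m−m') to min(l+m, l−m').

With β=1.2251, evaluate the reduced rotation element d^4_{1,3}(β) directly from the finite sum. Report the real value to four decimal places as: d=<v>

d^4_{1,3}(β=1.2251) via the finite sum:
Half-angle: c=0.818185, s=0.574956. N=√(120·6·5040·1)=1904.940944
The bounds max(0,m−m')=2 and min(l+m,l−m')=3 give 2 terms
  k=2: (−1)^0·1904.9409/(240)·0.8182^6·0.5750^2 = +0.787130
  k=3: (−1)^1·1904.9409/(144)·0.8182^4·0.5750^4 = -0.647831
d^4_{1,3}(1.2251) = +0.787130 -0.647831 = +0.139299

d=0.1393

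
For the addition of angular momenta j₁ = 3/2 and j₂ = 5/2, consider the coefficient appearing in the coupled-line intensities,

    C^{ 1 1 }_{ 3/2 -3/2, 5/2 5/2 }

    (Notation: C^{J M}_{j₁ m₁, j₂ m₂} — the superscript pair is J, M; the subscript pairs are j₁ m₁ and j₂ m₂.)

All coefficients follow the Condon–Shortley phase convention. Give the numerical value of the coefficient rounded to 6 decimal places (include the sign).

triangle: 3!·0!·2!/6! = 12/720
(j±m)!: 0!·3!·5!·0!·2!·0! = 1440
prefactor² = (2J+1)·Δ·N² = 72
  k=3: −1/(3!·0!·0!·2!·0!·0!) = -1/12
Σ = -1/12  ⇒  CG² = 72·(-1/12)² = 1/2
CG = −√(1/2) = -0.707107

-0.707107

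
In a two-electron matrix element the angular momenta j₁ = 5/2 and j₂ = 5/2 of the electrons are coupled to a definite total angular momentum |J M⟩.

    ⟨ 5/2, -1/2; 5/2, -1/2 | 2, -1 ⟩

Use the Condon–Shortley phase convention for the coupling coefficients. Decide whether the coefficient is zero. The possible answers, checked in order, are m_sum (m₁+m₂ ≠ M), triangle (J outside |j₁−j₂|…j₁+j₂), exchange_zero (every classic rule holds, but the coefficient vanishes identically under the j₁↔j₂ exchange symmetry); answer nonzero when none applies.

m-sum: m₁+m₂ = -1/2+(-1/2) = -1, M = -1  ✓
triangle: |j₁−j₂| = 0 ≤ J = 2 ≤ j₁+j₂ = 5  ✓
exchange: j₁=j₂ and m₁=m₂, and (−1)^(j₁+j₂−J) = (−1)^3 = −1 forces ⟨j₁m₁;j₂m₂|JM⟩ = −⟨j₂m₂;j₁m₁|JM⟩ = −⟨j₁m₁;j₂m₂|JM⟩ ⇒ the coefficient vanishes identically
Racah sum check: Σ_k collapses to 0 ⇒ CG = 0

exchange_zero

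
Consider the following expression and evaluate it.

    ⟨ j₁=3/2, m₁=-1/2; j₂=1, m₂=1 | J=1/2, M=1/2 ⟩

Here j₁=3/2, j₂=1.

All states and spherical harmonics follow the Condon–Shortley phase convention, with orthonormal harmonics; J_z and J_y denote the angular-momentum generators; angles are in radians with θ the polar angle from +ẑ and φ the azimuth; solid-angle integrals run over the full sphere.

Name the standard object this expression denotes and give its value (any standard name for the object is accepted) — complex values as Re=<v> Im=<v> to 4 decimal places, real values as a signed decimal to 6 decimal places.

This is a Clebsch–Gordan (vector-coupling) coefficient.
j₁+j₂−J=2  J+j₁−j₂=1  J−j₁+j₂=0  j₁+j₂+J+1=4
(j₁±m₁, j₂±m₂, J±M) = (1,2,2,0,1,0)
P² = 2/3
sum k=2..2:
  [2] +1/2 = 1/2
S = 1/2
C² = P²·S² = 1/6 ; C = +0.408248

Clebsch–Gordan coefficient, +√(1/6) ≈ +0.408248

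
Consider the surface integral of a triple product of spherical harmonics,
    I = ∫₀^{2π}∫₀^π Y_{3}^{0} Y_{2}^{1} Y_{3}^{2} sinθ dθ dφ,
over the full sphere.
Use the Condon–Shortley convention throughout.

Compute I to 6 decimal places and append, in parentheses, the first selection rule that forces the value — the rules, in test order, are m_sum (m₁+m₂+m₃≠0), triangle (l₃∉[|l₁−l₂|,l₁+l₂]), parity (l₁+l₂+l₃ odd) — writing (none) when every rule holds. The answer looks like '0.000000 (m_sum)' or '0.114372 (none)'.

0 + 1 + 2 = 3 ≠ 0: azimuthal integral kills it; I = 0

0.000000 (m_sum)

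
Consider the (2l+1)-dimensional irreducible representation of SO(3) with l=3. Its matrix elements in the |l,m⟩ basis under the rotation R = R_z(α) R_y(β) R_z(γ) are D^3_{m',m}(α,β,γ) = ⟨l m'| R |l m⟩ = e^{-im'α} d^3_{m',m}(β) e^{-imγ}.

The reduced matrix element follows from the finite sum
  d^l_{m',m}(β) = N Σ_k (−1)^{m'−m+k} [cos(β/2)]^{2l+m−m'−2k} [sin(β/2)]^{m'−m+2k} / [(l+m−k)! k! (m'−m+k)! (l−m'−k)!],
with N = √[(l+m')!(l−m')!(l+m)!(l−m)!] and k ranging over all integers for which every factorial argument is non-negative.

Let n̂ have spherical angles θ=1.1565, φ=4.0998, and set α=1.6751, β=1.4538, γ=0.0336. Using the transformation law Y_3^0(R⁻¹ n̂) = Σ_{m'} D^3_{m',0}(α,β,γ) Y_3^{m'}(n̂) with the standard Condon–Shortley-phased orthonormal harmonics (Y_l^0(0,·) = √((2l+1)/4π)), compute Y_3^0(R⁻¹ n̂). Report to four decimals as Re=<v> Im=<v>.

Need the full column D^3_{m',0} for m'=−3..3 at α=1.6751, β=1.4538, γ=0.0336.
cos(β/2)=0.747238, sin(β/2)=0.664556
d^3_{-3,0}: single k=3 term ⇒ +0.547630;  D = +0.168577-0.521038i
d^3_{-2,0}: k∈[2..3] ⇒ +0.754155 -0.596494 = +0.157661;  D = -0.154243-0.032651i
d^3_{-1,0}: k∈[1..3] ⇒ +0.536312 -1.272578 +0.335513 = -0.400753;  D = +0.041724-0.398575i
d^3_{0,0}: k∈[0..3] ⇒ +0.174082 -1.239202 +0.980140 -0.086137 = -0.171118;  D = -0.171118+0.000000i
d^3_{1,0}: k∈[0..2] ⇒ -0.536312 +1.272578 -0.335513 = +0.400753;  D = -0.041724-0.398575i
d^3_{2,0}: k∈[0..1] ⇒ +0.754155 -0.596494 = +0.157661;  D = -0.154243+0.032651i
d^3_{3,0}: single k=0 term ⇒ -0.547630;  D = -0.168577-0.521038i
Y_3^{m'}(θ=1.1565,φ=4.0998) and Σ D·Y over m':
  (+0.1686-0.5210i)·(+0.3087+0.0844i)  (-0.1542-0.0327i)·(-0.1168-0.3243i)  (+0.0417-0.3986i)·(+0.0323-0.0459i)  (-0.1711+0.0000i)·(-0.3290+0.0000i)  (-0.0417-0.3986i)·(-0.0323-0.0459i)  (-0.1542+0.0327i)·(-0.1168+0.3243i)  (-0.1686-0.5210i)·(-0.3087+0.0844i)
Y_3^0(R⁻¹ n̂) = +0.229273+0.000000i

Re=0.2293 Im=0.0000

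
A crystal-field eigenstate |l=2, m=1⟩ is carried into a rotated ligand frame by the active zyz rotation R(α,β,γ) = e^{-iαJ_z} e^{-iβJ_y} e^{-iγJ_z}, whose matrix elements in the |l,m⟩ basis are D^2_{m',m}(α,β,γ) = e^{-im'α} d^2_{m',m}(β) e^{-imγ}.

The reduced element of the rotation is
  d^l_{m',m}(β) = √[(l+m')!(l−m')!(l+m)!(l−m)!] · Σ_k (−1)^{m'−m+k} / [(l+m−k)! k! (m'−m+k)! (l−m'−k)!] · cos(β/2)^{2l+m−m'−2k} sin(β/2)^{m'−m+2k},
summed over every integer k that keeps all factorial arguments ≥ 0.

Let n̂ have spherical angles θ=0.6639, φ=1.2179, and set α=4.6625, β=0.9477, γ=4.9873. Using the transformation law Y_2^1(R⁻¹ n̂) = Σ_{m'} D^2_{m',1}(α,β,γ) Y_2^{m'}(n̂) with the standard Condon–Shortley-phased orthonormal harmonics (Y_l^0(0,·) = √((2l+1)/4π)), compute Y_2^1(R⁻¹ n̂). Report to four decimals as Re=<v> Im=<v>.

Need the full column D^2_{m',1} for m'=−2..2 at α=4.6625, β=0.9477, γ=4.9873.
cos(β/2)=0.889818, sin(β/2)=0.456315
d^2_{-2,1}: single k=3 term ⇒ +0.169093;  D = -0.061885-0.157362i
d^2_{-1,1}: k∈[2..3] ⇒ +0.494600 -0.043357 = +0.451243;  D = +0.427649-0.144000i
d^2_{0,1}: k∈[1..2] ⇒ +0.787489 -0.207096 = +0.580393;  D = +0.157554+0.558599i
d^2_{1,1}: k∈[0..1] ⇒ +0.626910 -0.494600 = +0.132310;  D = -0.128974+0.029522i
d^2_{2,1}: single k=0 term ⇒ -0.642982;  D = +0.112033+0.633147i
Y_2^{m'}(θ=0.6639,φ=1.2179) and Σ D·Y over m':
  (-0.0619-0.1574i)·(-0.1116-0.0951i)  (+0.4276-0.1440i)·(+0.1296-0.3518i)  (+0.1576+0.5586i)·(+0.2715+0.0000i)  (-0.1290+0.0295i)·(-0.1296-0.3518i)  (+0.1120+0.6331i)·(-0.1116+0.0951i)
Y_2^1(R⁻¹ n̂) = -0.006169-0.012457i

Re=-0.0062 Im=-0.0125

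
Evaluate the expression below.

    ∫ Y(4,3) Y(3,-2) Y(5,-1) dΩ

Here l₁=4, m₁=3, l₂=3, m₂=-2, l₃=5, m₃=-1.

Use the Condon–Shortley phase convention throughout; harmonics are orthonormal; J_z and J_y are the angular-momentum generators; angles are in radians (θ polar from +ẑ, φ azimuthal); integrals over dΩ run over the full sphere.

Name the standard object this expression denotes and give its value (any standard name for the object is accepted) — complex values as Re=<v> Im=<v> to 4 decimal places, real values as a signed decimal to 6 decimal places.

This is a Gaunt coefficient — the integral of a triple product of spherical harmonics over the sphere.
Checks pass: Σm=0; 12 even; l₃=5∈[1,7].
(2·4+1)(2·3+1)(2·5+1) = 693
Δ: 2! 6! 4! / 13! → 1/180180
sum: t=0:+1/576 t=1:−1/144 t=2:+1/576 = -1/288
3j²(4 3 5; 0 0 0) = Δ·Π!·Σ² = 20/1001  (sign +1)
sum: t=0:+1/1440 t=1:−1/17280 = 11/17280
3j²(4 3 5; 3 -2 -1) = Δ·Π!·Σ² = 11/468  (sign +1)
combine: 4πI² = 693·20/1001·11/468 = 55/169
take √, sign +1: I = 0.16092854

Gaunt coefficient, +0.160929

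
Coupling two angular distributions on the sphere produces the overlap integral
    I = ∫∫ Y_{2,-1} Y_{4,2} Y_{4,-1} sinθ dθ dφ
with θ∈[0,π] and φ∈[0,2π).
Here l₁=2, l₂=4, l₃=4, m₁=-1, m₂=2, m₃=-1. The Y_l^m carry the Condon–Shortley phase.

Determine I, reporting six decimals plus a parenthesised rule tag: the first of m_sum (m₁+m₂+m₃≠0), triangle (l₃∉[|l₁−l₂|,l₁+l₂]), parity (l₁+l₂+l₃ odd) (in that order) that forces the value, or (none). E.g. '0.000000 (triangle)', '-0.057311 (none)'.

m-sum 0 ✓  L=10 even ✓  2≤4≤6 ✓
Π(2lᵢ+1) = 5×9×9 = 405
triangle coeff Δ(2,4,4) = 1/13860
Σ_t [0,2]: t=0:+1/192 t=1:−1/36 t=2:+1/192 = -5/288
(3j)²=20/693 [(2 4 4; 0 0 0)], sign=-1
Σ_t [1,2]: t=1:−1/240 t=2:+1/96 = 1/160
(3j)²=27/1540 [(2 4 4; -1 2 -1)], sign=-1
⇒ 4πI² = 1215/5929
I = (+1)√(1215/5929/(4π)) = 0.12770047
No selection rule forces the value: the integral is nonzero (none).

0.127700 (none)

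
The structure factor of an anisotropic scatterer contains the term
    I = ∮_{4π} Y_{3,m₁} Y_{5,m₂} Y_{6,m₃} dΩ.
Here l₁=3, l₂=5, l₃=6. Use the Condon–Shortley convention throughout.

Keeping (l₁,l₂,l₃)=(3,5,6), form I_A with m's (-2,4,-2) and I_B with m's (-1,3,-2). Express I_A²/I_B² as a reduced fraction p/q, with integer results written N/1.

l's match ⇒ only the (l;m) 3-j factors differ between A and B.
A: triangle coeff Δ(3,5,6) = 1/675675; Σ_t [1,2]: t=1:−1/967680 t=2:+1/60480 = 1/64512; (3j)²=15/1001 [(3 5 6; -2 4 -2)], sign=+1
B: triangle coeff Δ(3,5,6) = 1/675675; Σ_t [0,2]: t=0:+1/1935360 t=1:−1/30240 t=2:+1/11520 = 1/18432; (3j)²=7/429 [(3 5 6; -1 3 -2)], sign=+1
I_A²/I_B² = (15/1001)/(7/429) = 45/49

45/49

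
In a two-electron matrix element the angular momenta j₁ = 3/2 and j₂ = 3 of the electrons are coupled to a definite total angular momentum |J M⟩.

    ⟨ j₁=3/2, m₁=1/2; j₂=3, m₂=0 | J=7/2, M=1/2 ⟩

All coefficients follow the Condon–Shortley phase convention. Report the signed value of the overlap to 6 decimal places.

√[8·1!2!5!/9! · 2!1!3!3!4!3!] = √(384/7)
  +(−1)^0/∏(0,1,1,3,1,2)! = 1/12  (running 1/12)
  +(−1)^1/∏(1,0,0,2,2,3)! = -1/24  (running 1/24)
⟨..|..⟩ = √(384/7)·(1/24) = +0.308607

+√(2/21) = +0.308607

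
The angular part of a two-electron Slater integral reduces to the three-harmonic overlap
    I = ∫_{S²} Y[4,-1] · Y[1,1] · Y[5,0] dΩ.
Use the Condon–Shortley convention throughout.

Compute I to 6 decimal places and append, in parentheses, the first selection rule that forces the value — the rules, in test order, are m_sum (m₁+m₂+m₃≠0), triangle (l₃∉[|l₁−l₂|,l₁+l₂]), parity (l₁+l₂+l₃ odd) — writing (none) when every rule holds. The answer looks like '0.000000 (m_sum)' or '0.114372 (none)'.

Checks pass: Σm=0; 10 even; l₃=5∈[3,5].
(2·4+1)(2·1+1)(2·5+1) = 297
Δ: 0! 8! 2! / 11! → 1/495
sum: t=0:+1/576 = 1/576
3j²(4 1 5; 0 0 0) = Δ·Π!·Σ² = 5/99  (sign -1)
sum: t=0:+1/1440 = 1/1440
3j²(4 1 5; -1 1 0) = Δ·Π!·Σ² = 2/99  (sign -1)
combine: 4πI² = 297·5/99·2/99 = 10/33
take √, sign +1: I = 0.15528807
No selection rule forces the value: the integral is nonzero (none).

0.155288 (none)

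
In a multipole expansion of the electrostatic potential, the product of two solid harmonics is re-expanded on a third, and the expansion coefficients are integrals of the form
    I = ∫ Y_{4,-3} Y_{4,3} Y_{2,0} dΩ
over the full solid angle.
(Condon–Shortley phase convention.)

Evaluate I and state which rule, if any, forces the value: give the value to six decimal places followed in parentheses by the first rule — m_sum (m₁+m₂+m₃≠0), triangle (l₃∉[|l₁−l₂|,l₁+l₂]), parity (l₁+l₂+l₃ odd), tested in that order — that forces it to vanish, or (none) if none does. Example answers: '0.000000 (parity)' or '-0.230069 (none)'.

Rules hold: Σm=0, L=10 even, 0≤2≤8.
N = 9·9·5 = 405
Δ = 6!·2!·2!/11! = 1/13860
Racah Σ t=2..4: t=2:+1/192 t=3:−1/36 t=4:+1/192 = -5/288
⇒ 3j(4 4 2; 0 0 0)² = 20/693, sgn -1
Racah Σ t=5..6: t=5:−1/480 t=6:+1/720 = -1/1440
⇒ 3j(4 4 2; -3 3 0)² = 7/1980, sgn -1
4πI² = N·(3j₀)²·(3jₘ)² = 5/121
I = +1·√(0.0413223/4π) = 0.05734392
No selection rule forces the value: the integral is nonzero (none).

0.057344 (none)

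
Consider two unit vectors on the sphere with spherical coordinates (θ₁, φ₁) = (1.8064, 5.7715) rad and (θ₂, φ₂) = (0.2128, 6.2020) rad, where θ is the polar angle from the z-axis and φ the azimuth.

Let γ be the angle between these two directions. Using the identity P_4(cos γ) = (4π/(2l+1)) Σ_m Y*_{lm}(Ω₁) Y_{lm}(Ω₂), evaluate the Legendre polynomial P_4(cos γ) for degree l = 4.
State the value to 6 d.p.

0.368542

Addition theorem: P_4(cos γ) = (4π/9) Σ_m Y*_{lm}(Ω₁) Y_{lm}(Ω₂), m = −4…4:
  [-4]  conj(Y_{4,-4})(Ω₁) = (-0.181264, -0.351651) ; Y_{4,-4}(Ω₂) = (0.000834, 0.000281) ; Δ = (-0.000052, -0.000344)
  [-3]  conj(Y_{4,-3})(Ω₁) = (-0.009599, 0.268454) ; Y_{4,-3}(Ω₂) = (0.011185, 0.002779) ; Δ = (-0.000853, 0.002976)
  [-2]  conj(Y_{4,-2})(Ω₁) = (-0.101835, 0.167061) ; Y_{4,-2}(Ω₂) = (0.083752, 0.013720) ; Δ = (-0.010821, 0.012595)
  [-1]  conj(Y_{4,-1})(Ω₁) = (0.245173, -0.137683) ; Y_{4,-1}(Ω₂) = (0.358966, 0.029207) ; Δ = (0.092030, -0.042263)
  [+0]  conj(Y_{4,0})(Ω₁) = (0.155423, -0.000000) ; Y_{4,0}(Ω₂) = (0.664911, 0.000000) ; Δ = (0.103343, 0.000000)
  [+1]  conj(Y_{4,1})(Ω₁) = (-0.245173, -0.137683) ; Y_{4,1}(Ω₂) = (-0.358966, 0.029207) ; Δ = (0.092030, 0.042263)
  [+2]  conj(Y_{4,2})(Ω₁) = (-0.101835, -0.167061) ; Y_{4,2}(Ω₂) = (0.083752, -0.013720) ; Δ = (-0.010821, -0.012595)
  [+3]  conj(Y_{4,3})(Ω₁) = (0.009599, 0.268454) ; Y_{4,3}(Ω₂) = (-0.011185, 0.002779) ; Δ = (-0.000853, -0.002976)
  [+4]  conj(Y_{4,4})(Ω₁) = (-0.181264, 0.351651) ; Y_{4,4}(Ω₂) = (0.000834, -0.000281) ; Δ = (-0.000052, 0.000344)
Accumulated sum (0.263949, 0.000000); after 4π/(2l+1) scaling, (0.368542, 0.000000) ⇒ P_4 = 0.368542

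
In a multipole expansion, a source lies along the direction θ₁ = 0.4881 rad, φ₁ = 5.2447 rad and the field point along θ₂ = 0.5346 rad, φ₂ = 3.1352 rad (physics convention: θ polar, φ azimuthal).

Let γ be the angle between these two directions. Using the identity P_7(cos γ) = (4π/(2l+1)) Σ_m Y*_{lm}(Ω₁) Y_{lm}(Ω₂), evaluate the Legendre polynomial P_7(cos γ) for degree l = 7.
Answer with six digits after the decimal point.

0.293138

Term-by-term m-sum for l=7 (normalisation 4π/15 = 0.837758):
  m=-7: Y*=0.00138 - 0.00208j  Y=-0.00445 - 0.00020j  product -0.00001 + 0.00001j
  m=-6: Y*=0.01755 + 0.00092j  Y=0.02814 + 0.00108j  product 0.00049 + 0.00004j
  m=-5: Y*=0.03513 + 0.06747j  Y=-0.10860 - 0.00347j  product -0.00358 - 0.00745j
  m=-4: Y*=-0.11861 + 0.18984j  Y=0.28183 + 0.00721j  product -0.03480 + 0.05265j
  m=-3: Y*=-0.43951 - 0.01149j  Y=-0.47585 - 0.00913j  product 0.20904 + 0.00948j
  m=-2: Y*=-0.23885 - 0.43087j  Y=0.41755 + 0.00534j  product -0.09743 - 0.18119j
  m=-1: Y*=0.04162 - 0.07065j  Y=0.07409 + 0.00047j  product 0.00312 - 0.00521j
  m=+0: Y*=-0.44249 + 0.00000j  Y=-0.44350 + 0.00000j  product 0.19625 + 0.00000j
  m=+1: Y*=-0.04162 - 0.07065j  Y=-0.07409 + 0.00047j  product 0.00312 + 0.00521j
  m=+2: Y*=-0.23885 + 0.43087j  Y=0.41755 - 0.00534j  product -0.09743 + 0.18119j
  m=+3: Y*=0.43951 - 0.01149j  Y=0.47585 - 0.00913j  product 0.20904 - 0.00948j
  m=+4: Y*=-0.11861 - 0.18984j  Y=0.28183 - 0.00721j  product -0.03480 - 0.05265j
  m=+5: Y*=-0.03513 + 0.06747j  Y=0.10860 - 0.00347j  product -0.00358 + 0.00745j
  m=+6: Y*=0.01755 - 0.00092j  Y=0.02814 - 0.00108j  product 0.00049 - 0.00004j
  m=+7: Y*=-0.00138 - 0.00208j  Y=0.00445 - 0.00020j  product -0.00001 - 0.00001j
Σ over m = 0.34991 + 0.00000j; ×(4π/15) → 0.29314 + 0.00000j. Real part: 0.293138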